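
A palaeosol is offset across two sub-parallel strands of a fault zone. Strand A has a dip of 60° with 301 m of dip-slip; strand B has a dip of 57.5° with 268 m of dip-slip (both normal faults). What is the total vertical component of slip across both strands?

throw_A = 301 × sin(60°) = 260.7 m
throw_B = 268 × sin(57.5°) = 226 m
total = 260.7 + 226 = 487 m

487 m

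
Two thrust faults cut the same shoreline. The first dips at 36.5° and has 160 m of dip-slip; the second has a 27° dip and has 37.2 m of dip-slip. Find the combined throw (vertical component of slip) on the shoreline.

throw_A = 160 × sin(36.5°) = 95.17 m
throw_B = 37.2 × sin(27°) = 16.89 m
total = 95.17 + 16.89 = 112 m

112 m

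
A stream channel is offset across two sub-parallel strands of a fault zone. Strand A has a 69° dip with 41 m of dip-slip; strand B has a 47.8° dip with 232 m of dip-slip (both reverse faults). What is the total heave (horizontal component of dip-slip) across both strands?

171 m

heave_A = 41 × cos(69°) = 14.69 m
heave_B = 232 × cos(47.8°) = 155.8 m
total = 14.69 + 155.8 = 171 m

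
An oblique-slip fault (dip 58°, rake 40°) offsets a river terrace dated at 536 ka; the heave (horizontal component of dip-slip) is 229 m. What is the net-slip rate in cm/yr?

0.125 cm/yr

dip-slip = heave / cos(dip) = 229 / cos(58°) = 432.1 m
net slip = dip-slip / sin(rake) = 432.1 / sin(40°) = 672.3 m
rate = 672.3 m / 536 ka = 0.00125 m/yr = 0.125 cm/yr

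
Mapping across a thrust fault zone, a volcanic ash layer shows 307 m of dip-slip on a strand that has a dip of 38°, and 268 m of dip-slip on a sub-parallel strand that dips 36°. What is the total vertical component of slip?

throw_A = 307 × sin(38°) = 189 m
throw_B = 268 × sin(36°) = 157.5 m
total = 189 + 157.5 = 347 m

347 m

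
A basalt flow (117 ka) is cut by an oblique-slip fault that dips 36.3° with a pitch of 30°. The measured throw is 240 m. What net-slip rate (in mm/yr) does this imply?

6.93 mm/yr

dip-slip = throw / sin(dip) = 240 / sin(36.3°) = 405.4 m
net slip = dip-slip / sin(rake) = 405.4 / sin(30°) = 810.8 m
rate = 810.8 m / 117 ka = 0.00693 m/yr = 6.93 mm/yr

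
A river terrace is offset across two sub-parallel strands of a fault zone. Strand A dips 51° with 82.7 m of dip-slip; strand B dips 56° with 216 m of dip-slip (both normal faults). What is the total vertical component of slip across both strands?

243 m

throw_A = 82.7 × sin(51°) = 64.27 m
throw_B = 216 × sin(56°) = 179.1 m
total = 64.27 + 179.1 = 243 m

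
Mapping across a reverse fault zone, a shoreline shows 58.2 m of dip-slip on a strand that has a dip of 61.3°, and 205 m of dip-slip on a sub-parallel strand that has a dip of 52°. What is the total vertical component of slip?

213 m

throw_A = 58.2 × sin(61.3°) = 51.05 m
throw_B = 205 × sin(52°) = 161.5 m
total = 51.05 + 161.5 = 213 m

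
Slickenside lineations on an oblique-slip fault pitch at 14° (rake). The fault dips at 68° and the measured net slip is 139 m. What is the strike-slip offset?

135 m

strike-slip = net slip × cos(rake) = 139 m × cos(14°) = 135 m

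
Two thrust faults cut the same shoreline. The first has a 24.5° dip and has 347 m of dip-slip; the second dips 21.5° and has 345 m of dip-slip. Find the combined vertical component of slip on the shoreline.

270 m

throw_A = 347 × sin(24.5°) = 143.9 m
throw_B = 345 × sin(21.5°) = 126.4 m
total = 143.9 + 126.4 = 270 m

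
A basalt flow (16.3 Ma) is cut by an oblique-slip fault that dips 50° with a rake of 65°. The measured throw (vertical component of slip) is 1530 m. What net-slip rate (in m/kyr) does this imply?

0.135 m/kyr

dip-slip = throw / sin(dip) = 1530 / sin(50°) = 1997 m
net slip = dip-slip / sin(rake) = 1997 / sin(65°) = 2204 m
rate = 2204 m / 16.3 Ma = 0.000135 m/yr = 0.135 m/kyr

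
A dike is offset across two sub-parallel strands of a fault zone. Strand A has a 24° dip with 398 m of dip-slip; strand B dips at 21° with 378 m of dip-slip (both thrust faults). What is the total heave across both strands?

heave_A = 398 × cos(24°) = 363.6 m
heave_B = 378 × cos(21°) = 352.9 m
total = 363.6 + 352.9 = 716 m

716 m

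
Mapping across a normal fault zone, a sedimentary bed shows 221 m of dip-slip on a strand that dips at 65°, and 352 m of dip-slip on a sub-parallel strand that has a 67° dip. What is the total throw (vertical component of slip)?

524 m

throw_A = 221 × sin(65°) = 200.3 m
throw_B = 352 × sin(67°) = 324 m
total = 200.3 + 324 = 524 m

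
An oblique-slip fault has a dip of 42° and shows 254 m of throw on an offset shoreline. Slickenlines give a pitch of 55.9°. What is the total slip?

458 m

dip-slip = throw / sin(dip) = 254 / sin(42°) = 379.6 m
net slip = dip-slip / sin(rake) = 379.6 / sin(55.9°) = 458 m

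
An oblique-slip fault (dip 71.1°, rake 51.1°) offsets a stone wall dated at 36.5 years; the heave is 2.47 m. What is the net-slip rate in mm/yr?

268 mm/yr

dip-slip = heave / cos(dip) = 2.47 / cos(71.1°) = 7.625 m
net slip = dip-slip / sin(rake) = 7.625 / sin(51.1°) = 9.798 m
rate = 9.798 m / 36.5 years = 0.268 m/yr = 268 mm/yr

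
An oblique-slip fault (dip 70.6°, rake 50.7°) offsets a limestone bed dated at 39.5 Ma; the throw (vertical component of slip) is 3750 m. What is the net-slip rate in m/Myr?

dip-slip = throw / sin(dip) = 3750 / sin(70.6°) = 3976 m
net slip = dip-slip / sin(rake) = 3976 / sin(50.7°) = 5138 m
rate = 5138 m / 39.5 Ma = 0.000130 m/yr = 130 m/Myr

130 m/Myr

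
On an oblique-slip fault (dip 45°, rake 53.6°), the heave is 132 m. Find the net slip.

dip-slip = heave / cos(dip) = 132 / cos(45°) = 186.7 m
net slip = dip-slip / sin(rake) = 186.7 / sin(53.6°) = 232 m

232 m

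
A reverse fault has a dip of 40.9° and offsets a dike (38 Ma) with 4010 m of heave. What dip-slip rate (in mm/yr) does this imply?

dip-slip = heave / cos(dip) = 4010 m / cos(40.9°) = 5305 m
rate = 5305 m / 38 Ma = 0.000140 m/yr = 0.140 mm/yr

0.140 mm/yr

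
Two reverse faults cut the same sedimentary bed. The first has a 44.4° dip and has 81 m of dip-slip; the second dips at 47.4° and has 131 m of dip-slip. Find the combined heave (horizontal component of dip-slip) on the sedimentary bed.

147 m

heave_A = 81 × cos(44.4°) = 57.87 m
heave_B = 131 × cos(47.4°) = 88.67 m
total = 57.87 + 88.67 = 147 m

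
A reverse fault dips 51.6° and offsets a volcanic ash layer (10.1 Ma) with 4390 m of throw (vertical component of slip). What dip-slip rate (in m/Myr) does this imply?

dip-slip = throw / sin(dip) = 4390 m / sin(51.6°) = 5602 m
rate = 5602 m / 10.1 Ma = 0.000555 m/yr = 555 m/Myr

555 m/Myr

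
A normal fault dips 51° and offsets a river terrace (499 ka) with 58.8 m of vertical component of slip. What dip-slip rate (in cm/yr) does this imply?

0.0152 cm/yr

dip-slip = throw / sin(dip) = 58.8 m / sin(51°) = 75.66 m
rate = 75.66 m / 499 ka = 0.000152 m/yr = 0.0152 cm/yr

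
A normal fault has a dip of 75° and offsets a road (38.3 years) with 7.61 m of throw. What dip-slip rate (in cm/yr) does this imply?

20.6 cm/yr

dip-slip = throw / sin(dip) = 7.61 m / sin(75°) = 7.878 m
rate = 7.878 m / 38.3 years = 0.206 m/yr = 20.6 cm/yr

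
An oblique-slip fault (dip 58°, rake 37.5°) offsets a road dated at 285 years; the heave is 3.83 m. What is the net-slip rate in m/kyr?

41.7 m/kyr

dip-slip = heave / cos(dip) = 3.83 / cos(58°) = 7.228 m
net slip = dip-slip / sin(rake) = 7.228 / sin(37.5°) = 11.87 m
rate = 11.87 m / 285 years = 0.0417 m/yr = 41.7 m/kyr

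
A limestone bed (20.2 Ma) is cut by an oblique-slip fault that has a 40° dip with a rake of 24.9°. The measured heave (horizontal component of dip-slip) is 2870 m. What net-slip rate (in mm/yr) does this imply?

0.441 mm/yr

dip-slip = heave / cos(dip) = 2870 / cos(40°) = 3747 m
net slip = dip-slip / sin(rake) = 3747 / sin(24.9°) = 8898 m
rate = 8898 m / 20.2 Ma = 0.000441 m/yr = 0.441 mm/yr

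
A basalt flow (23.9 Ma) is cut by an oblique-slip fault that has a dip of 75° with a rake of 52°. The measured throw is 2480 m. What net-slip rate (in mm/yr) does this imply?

0.136 mm/yr

dip-slip = throw / sin(dip) = 2480 / sin(75°) = 2567 m
net slip = dip-slip / sin(rake) = 2567 / sin(52°) = 3258 m
rate = 3258 m / 23.9 Ma = 0.000136 m/yr = 0.136 mm/yr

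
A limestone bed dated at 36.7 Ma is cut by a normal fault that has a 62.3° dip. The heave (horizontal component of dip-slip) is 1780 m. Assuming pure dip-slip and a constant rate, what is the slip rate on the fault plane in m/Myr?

104 m/Myr

dip-slip = heave / cos(dip) = 1780 m / cos(62.3°) = 3829 m
rate = 3829 m / 36.7 Ma = 0.000104 m/yr = 104 m/Myr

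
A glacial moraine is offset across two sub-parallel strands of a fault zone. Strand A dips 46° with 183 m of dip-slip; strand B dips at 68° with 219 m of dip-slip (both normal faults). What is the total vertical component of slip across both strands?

335 m

throw_A = 183 × sin(46°) = 131.6 m
throw_B = 219 × sin(68°) = 203.1 m
total = 131.6 + 203.1 = 335 m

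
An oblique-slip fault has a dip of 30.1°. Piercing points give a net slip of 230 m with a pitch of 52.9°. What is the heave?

159 m

dip-slip = net slip × sin(rake) = 230 m × sin(52.9°) = 183.4 m
heave = dip-slip × cos(dip) = 183.4 × cos(30.1°) = 159 m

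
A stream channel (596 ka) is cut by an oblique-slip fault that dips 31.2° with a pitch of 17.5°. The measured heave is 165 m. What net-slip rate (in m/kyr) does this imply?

1.08 m/kyr

dip-slip = heave / cos(dip) = 165 / cos(31.2°) = 192.9 m
net slip = dip-slip / sin(rake) = 192.9 / sin(17.5°) = 641.5 m
rate = 641.5 m / 596 ka = 0.00108 m/yr = 1.08 m/kyr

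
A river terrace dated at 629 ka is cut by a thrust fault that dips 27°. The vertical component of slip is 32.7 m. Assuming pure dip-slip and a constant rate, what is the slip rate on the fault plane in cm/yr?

0.0115 cm/yr

dip-slip = throw / sin(dip) = 32.7 m / sin(27°) = 72.03 m
rate = 72.03 m / 629 ka = 0.000115 m/yr = 0.0115 cm/yr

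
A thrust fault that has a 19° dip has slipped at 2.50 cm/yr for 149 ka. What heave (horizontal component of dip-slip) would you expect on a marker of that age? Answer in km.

dip-slip = rate × time = 2.50 cm/yr × 149 ka = 3725 m
heave = dip-slip × cos(dip) = 3725 × cos(19°) = 3520 m = 3.52 km

3.52 km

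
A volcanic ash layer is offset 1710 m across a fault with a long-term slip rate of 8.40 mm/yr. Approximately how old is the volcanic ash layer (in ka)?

204 ka

age = offset / rate = 1710 m / (8.40 mm/yr) = 204000 yr = 204 ka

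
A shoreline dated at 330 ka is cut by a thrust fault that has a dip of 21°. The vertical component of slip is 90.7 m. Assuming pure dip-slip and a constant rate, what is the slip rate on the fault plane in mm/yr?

0.767 mm/yr

dip-slip = throw / sin(dip) = 90.7 m / sin(21°) = 253.1 m
rate = 253.1 m / 330 ka = 0.000767 m/yr = 0.767 mm/yr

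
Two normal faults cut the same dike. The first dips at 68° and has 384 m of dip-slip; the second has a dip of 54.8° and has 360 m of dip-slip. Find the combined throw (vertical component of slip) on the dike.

throw_A = 384 × sin(68°) = 356 m
throw_B = 360 × sin(54.8°) = 294.2 m
total = 356 + 294.2 = 650 m

650 m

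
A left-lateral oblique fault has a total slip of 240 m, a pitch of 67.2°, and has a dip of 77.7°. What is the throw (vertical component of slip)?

dip-slip = net slip × sin(rake) = 240 m × sin(67.2°) = 221.2 m
throw = dip-slip × sin(dip) = 221.2 × sin(77.7°) = 216 m

216 m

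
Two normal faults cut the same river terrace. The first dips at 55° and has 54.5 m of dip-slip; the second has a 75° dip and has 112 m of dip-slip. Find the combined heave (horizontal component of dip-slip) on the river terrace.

heave_A = 54.5 × cos(55°) = 31.26 m
heave_B = 112 × cos(75°) = 28.99 m
total = 31.26 + 28.99 = 60.2 m

60.2 m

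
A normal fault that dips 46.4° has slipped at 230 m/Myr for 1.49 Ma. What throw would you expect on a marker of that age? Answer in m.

dip-slip = rate × time = 230 m/Myr × 1.49 Ma = 342.7 m
throw = dip-slip × sin(dip) = 342.7 × sin(46.4°) = 248 m

248 m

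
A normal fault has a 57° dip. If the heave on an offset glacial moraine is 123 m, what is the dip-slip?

226 m

dip-slip = heave / cos(dip) = 123 / cos(57°) = 226 m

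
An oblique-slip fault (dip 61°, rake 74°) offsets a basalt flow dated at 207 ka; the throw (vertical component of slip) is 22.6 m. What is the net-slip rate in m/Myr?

130 m/Myr

dip-slip = throw / sin(dip) = 22.6 / sin(61°) = 25.84 m
net slip = dip-slip / sin(rake) = 25.84 / sin(74°) = 26.88 m
rate = 26.88 m / 207 ka = 0.000130 m/yr = 130 m/Myr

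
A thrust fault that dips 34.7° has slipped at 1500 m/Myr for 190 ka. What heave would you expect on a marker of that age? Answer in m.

234 m

dip-slip = rate × time = 1500 m/Myr × 190 ka = 285 m
heave = dip-slip × cos(dip) = 285 × cos(34.7°) = 234 m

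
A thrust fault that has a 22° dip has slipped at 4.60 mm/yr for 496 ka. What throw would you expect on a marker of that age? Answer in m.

dip-slip = rate × time = 4.60 mm/yr × 496 ka = 2282 m
throw = dip-slip × sin(dip) = 2282 × sin(22°) = 855 m

855 m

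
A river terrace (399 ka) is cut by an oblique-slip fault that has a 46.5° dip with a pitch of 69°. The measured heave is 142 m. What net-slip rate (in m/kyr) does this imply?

0.554 m/kyr

dip-slip = heave / cos(dip) = 142 / cos(46.5°) = 206.3 m
net slip = dip-slip / sin(rake) = 206.3 / sin(69°) = 221 m
rate = 221 m / 399 ka = 0.000554 m/yr = 0.554 m/kyr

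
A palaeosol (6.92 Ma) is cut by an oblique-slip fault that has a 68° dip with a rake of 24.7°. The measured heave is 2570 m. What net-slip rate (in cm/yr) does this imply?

0.237 cm/yr

dip-slip = heave / cos(dip) = 2570 / cos(68°) = 6861 m
net slip = dip-slip / sin(rake) = 6861 / sin(24.7°) = 16420 m
rate = 16420 m / 6.92 Ma = 0.00237 m/yr = 0.237 cm/yr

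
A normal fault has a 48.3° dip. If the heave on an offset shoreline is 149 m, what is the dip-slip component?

dip-slip = heave / cos(dip) = 149 / cos(48.3°) = 224 m

224 m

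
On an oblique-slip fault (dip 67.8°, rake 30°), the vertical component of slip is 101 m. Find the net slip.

dip-slip = throw / sin(dip) = 101 / sin(67.8°) = 109.1 m
net slip = dip-slip / sin(rake) = 109.1 / sin(30°) = 218 m

218 m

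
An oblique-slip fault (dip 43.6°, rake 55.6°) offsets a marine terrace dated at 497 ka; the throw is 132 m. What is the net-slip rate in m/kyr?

dip-slip = throw / sin(dip) = 132 / sin(43.6°) = 191.4 m
net slip = dip-slip / sin(rake) = 191.4 / sin(55.6°) = 232 m
rate = 232 m / 497 ka = 0.000467 m/yr = 0.467 m/kyr

0.467 m/kyr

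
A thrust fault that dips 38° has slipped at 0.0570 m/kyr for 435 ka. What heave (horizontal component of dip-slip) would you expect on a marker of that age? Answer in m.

dip-slip = rate × time = 0.0570 m/kyr × 435 ka = 24.80 m
heave = dip-slip × cos(dip) = 24.80 × cos(38°) = 19.5 m

19.5 m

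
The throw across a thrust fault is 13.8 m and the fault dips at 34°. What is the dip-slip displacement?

dip-slip = throw / sin(dip) = 13.8 / sin(34°) = 24.7 m

24.7 m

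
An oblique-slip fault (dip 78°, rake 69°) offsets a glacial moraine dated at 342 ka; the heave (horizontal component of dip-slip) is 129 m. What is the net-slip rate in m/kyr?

dip-slip = heave / cos(dip) = 129 / cos(78°) = 620.5 m
net slip = dip-slip / sin(rake) = 620.5 / sin(69°) = 664.6 m
rate = 664.6 m / 342 ka = 0.00194 m/yr = 1.94 m/kyr

1.94 m/kyr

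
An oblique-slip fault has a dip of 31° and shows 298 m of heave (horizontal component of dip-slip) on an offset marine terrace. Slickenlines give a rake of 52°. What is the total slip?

dip-slip = heave / cos(dip) = 298 / cos(31°) = 347.7 m
net slip = dip-slip / sin(rake) = 347.7 / sin(52°) = 441 m

441 m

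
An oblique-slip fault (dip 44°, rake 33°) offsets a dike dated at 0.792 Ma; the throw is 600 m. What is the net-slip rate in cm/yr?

0.200 cm/yr

dip-slip = throw / sin(dip) = 600 / sin(44°) = 863.7 m
net slip = dip-slip / sin(rake) = 863.7 / sin(33°) = 1586 m
rate = 1586 m / 0.792 Ma = 0.00200 m/yr = 0.200 cm/yr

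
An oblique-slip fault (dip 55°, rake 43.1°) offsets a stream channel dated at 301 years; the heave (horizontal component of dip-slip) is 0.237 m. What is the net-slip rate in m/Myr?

dip-slip = heave / cos(dip) = 0.237 / cos(55°) = 0.4132 m
net slip = dip-slip / sin(rake) = 0.4132 / sin(43.1°) = 0.6047 m
rate = 0.6047 m / 301 years = 0.00201 m/yr = 2010 m/Myr

2010 m/Myr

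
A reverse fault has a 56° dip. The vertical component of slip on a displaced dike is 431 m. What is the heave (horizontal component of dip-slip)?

heave = throw / tan(dip) = 431 / tan(56°) = 291 m

291 m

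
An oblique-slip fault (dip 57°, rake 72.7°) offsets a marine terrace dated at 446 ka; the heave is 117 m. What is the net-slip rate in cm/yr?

dip-slip = heave / cos(dip) = 117 / cos(57°) = 214.8 m
net slip = dip-slip / sin(rake) = 214.8 / sin(72.7°) = 225 m
rate = 225 m / 446 ka = 0.000504 m/yr = 0.0504 cm/yr

0.0504 cm/yr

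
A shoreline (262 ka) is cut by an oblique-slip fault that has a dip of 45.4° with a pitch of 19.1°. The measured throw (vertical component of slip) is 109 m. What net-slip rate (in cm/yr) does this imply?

0.179 cm/yr

dip-slip = throw / sin(dip) = 109 / sin(45.4°) = 153.1 m
net slip = dip-slip / sin(rake) = 153.1 / sin(19.1°) = 467.8 m
rate = 467.8 m / 262 ka = 0.00179 m/yr = 0.179 cm/yr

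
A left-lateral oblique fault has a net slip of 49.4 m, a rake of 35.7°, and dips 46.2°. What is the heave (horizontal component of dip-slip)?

20 m

dip-slip = net slip × sin(rake) = 49.4 m × sin(35.7°) = 28.83 m
heave = dip-slip × cos(dip) = 28.83 × cos(46.2°) = 20 m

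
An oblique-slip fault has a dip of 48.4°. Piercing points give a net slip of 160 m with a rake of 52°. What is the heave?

83.7 m

dip-slip = net slip × sin(rake) = 160 m × sin(52°) = 126.1 m
heave = dip-slip × cos(dip) = 126.1 × cos(48.4°) = 83.7 m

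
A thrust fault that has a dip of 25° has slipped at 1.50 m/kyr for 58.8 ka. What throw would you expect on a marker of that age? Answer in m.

dip-slip = rate × time = 1.50 m/kyr × 58.8 ka = 88.20 m
throw = dip-slip × sin(dip) = 88.20 × sin(25°) = 37.3 m

37.3 m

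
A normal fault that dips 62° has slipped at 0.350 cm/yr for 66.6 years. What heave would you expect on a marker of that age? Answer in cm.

dip-slip = rate × time = 0.350 cm/yr × 66.6 years = 0.2331 m
heave = dip-slip × cos(dip) = 0.2331 × cos(62°) = 0.109 m = 10.9 cm

10.9 cm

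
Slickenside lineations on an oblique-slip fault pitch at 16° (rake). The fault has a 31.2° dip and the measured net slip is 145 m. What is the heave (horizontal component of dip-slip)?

dip-slip = net slip × sin(rake) = 145 m × sin(16°) = 39.97 m
heave = dip-slip × cos(dip) = 39.97 × cos(31.2°) = 34.2 m

34.2 m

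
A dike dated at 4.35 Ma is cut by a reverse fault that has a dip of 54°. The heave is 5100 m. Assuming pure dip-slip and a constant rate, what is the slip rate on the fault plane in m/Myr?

dip-slip = heave / cos(dip) = 5100 m / cos(54°) = 8677 m
rate = 8677 m / 4.35 Ma = 0.00199 m/yr = 1990 m/Myr

1990 m/Myr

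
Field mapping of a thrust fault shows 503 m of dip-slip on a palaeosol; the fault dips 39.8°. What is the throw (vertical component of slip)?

throw = dip-slip × sin(dip) = 503 m × sin(39.8°) = 322 m

322 m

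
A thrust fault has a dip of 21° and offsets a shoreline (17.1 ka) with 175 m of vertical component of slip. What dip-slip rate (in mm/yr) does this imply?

28.6 mm/yr

dip-slip = throw / sin(dip) = 175 m / sin(21°) = 488.3 m
rate = 488.3 m / 17.1 ka = 0.0286 m/yr = 28.6 mm/yr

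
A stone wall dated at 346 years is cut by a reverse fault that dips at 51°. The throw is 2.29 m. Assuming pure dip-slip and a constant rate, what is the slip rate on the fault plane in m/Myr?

dip-slip = throw / sin(dip) = 2.29 m / sin(51°) = 2.947 m
rate = 2.947 m / 346 years = 0.00852 m/yr = 8520 m/Myr

8520 m/Myr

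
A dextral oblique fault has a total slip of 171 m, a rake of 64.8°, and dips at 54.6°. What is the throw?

dip-slip = net slip × sin(rake) = 171 m × sin(64.8°) = 154.7 m
throw = dip-slip × sin(dip) = 154.7 × sin(54.6°) = 126 m

126 m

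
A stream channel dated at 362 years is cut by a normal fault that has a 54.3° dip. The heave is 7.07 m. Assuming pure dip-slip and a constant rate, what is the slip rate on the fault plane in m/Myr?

dip-slip = heave / cos(dip) = 7.07 m / cos(54.3°) = 12.12 m
rate = 12.12 m / 362 years = 0.0335 m/yr = 33500 m/Myr

33500 m/Myr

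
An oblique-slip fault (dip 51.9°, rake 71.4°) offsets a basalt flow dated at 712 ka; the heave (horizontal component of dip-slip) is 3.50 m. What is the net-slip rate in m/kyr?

dip-slip = heave / cos(dip) = 3.50 / cos(51.9°) = 5.672 m
net slip = dip-slip / sin(rake) = 5.672 / sin(71.4°) = 5.985 m
rate = 5.985 m / 712 ka = 0.00000841 m/yr = 0.00841 m/kyr

0.00841 m/kyr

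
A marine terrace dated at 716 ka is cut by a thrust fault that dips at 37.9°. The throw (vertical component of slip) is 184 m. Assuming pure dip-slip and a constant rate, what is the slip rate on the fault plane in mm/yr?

dip-slip = throw / sin(dip) = 184 m / sin(37.9°) = 299.5 m
rate = 299.5 m / 716 ka = 0.000418 m/yr = 0.418 mm/yr

0.418 mm/yr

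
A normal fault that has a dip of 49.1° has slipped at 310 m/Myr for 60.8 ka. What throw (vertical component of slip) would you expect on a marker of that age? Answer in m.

14.2 m

dip-slip = rate × time = 310 m/Myr × 60.8 ka = 18.85 m
throw = dip-slip × sin(dip) = 18.85 × sin(49.1°) = 14.2 m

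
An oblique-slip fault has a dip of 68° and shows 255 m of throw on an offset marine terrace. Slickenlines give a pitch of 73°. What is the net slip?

288 m

dip-slip = throw / sin(dip) = 255 / sin(68°) = 275 m
net slip = dip-slip / sin(rake) = 275 / sin(73°) = 288 m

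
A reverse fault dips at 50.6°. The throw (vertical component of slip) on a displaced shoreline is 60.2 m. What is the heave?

49.4 m

heave = throw / tan(dip) = 60.2 / tan(50.6°) = 49.4 m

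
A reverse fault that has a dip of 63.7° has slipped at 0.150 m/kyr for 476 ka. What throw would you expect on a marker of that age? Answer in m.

64 m

dip-slip = rate × time = 0.150 m/kyr × 476 ka = 71.40 m
throw = dip-slip × sin(dip) = 71.40 × sin(63.7°) = 64 m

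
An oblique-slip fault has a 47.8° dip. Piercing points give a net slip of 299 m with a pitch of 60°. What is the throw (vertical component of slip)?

dip-slip = net slip × sin(rake) = 299 m × sin(60°) = 258.9 m
throw = dip-slip × sin(dip) = 258.9 × sin(47.8°) = 192 m

192 m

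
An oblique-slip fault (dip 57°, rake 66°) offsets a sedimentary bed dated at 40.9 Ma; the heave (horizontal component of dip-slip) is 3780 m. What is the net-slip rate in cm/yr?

0.0186 cm/yr

dip-slip = heave / cos(dip) = 3780 / cos(57°) = 6940 m
net slip = dip-slip / sin(rake) = 6940 / sin(66°) = 7597 m
rate = 7597 m / 40.9 Ma = 0.000186 m/yr = 0.0186 cm/yr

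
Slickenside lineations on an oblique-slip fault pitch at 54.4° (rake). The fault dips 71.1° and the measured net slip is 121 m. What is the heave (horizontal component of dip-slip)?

dip-slip = net slip × sin(rake) = 121 m × sin(54.4°) = 98.39 m
heave = dip-slip × cos(dip) = 98.39 × cos(71.1°) = 31.9 m

31.9 m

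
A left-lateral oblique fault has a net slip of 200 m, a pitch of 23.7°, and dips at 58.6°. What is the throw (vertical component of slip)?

dip-slip = net slip × sin(rake) = 200 m × sin(23.7°) = 80.39 m
throw = dip-slip × sin(dip) = 80.39 × sin(58.6°) = 68.6 m

68.6 m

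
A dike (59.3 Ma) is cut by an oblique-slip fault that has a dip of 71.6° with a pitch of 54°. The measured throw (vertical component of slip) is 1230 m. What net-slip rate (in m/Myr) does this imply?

27 m/Myr

dip-slip = throw / sin(dip) = 1230 / sin(71.6°) = 1296 m
net slip = dip-slip / sin(rake) = 1296 / sin(54°) = 1602 m
rate = 1602 m / 59.3 Ma = 0.0000270 m/yr = 27 m/Myr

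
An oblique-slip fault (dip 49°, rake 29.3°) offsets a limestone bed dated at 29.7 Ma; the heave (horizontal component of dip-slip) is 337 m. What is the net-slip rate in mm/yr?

0.0353 mm/yr

dip-slip = heave / cos(dip) = 337 / cos(49°) = 513.7 m
net slip = dip-slip / sin(rake) = 513.7 / sin(29.3°) = 1050 m
rate = 1050 m / 29.7 Ma = 0.0000353 m/yr = 0.0353 mm/yr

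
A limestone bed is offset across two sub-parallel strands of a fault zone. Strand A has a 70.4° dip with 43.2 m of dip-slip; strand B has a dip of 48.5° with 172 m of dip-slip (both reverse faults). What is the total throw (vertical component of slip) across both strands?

throw_A = 43.2 × sin(70.4°) = 40.70 m
throw_B = 172 × sin(48.5°) = 128.8 m
total = 40.70 + 128.8 = 170 m

170 m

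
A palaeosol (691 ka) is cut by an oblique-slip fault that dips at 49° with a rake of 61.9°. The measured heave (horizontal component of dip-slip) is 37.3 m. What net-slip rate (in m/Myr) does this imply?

dip-slip = heave / cos(dip) = 37.3 / cos(49°) = 56.85 m
net slip = dip-slip / sin(rake) = 56.85 / sin(61.9°) = 64.45 m
rate = 64.45 m / 691 ka = 0.0000933 m/yr = 93.3 m/Myr

93.3 m/Myr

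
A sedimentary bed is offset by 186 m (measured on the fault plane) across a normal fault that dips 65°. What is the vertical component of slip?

throw = dip-slip × sin(dip) = 186 m × sin(65°) = 169 m

169 m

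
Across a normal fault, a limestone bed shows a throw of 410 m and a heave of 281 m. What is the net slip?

net slip = √(throw² + heave²) = √(410² + 281²) = 497 m

497 m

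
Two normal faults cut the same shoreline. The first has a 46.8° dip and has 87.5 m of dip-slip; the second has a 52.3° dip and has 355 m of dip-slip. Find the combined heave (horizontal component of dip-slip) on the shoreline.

277 m

heave_A = 87.5 × cos(46.8°) = 59.90 m
heave_B = 355 × cos(52.3°) = 217.1 m
total = 59.90 + 217.1 = 277 m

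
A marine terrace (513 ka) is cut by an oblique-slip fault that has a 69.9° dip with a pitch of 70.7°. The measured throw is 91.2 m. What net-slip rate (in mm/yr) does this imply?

0.201 mm/yr

dip-slip = throw / sin(dip) = 91.2 / sin(69.9°) = 97.11 m
net slip = dip-slip / sin(rake) = 97.11 / sin(70.7°) = 102.9 m
rate = 102.9 m / 513 ka = 0.000201 m/yr = 0.201 mm/yr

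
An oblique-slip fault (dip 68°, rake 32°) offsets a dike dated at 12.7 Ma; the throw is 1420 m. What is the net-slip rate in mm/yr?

dip-slip = throw / sin(dip) = 1420 / sin(68°) = 1532 m
net slip = dip-slip / sin(rake) = 1532 / sin(32°) = 2890 m
rate = 2890 m / 12.7 Ma = 0.000228 m/yr = 0.228 mm/yr

0.228 mm/yr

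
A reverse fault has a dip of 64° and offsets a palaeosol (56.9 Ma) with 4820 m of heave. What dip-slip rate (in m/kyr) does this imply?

dip-slip = heave / cos(dip) = 4820 m / cos(64°) = 11000 m
rate = 11000 m / 56.9 Ma = 0.000193 m/yr = 0.193 m/kyr

0.193 m/kyr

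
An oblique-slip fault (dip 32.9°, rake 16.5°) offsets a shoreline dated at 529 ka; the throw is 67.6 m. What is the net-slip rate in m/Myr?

828 m/Myr

dip-slip = throw / sin(dip) = 67.6 / sin(32.9°) = 124.5 m
net slip = dip-slip / sin(rake) = 124.5 / sin(16.5°) = 438.2 m
rate = 438.2 m / 529 ka = 0.000828 m/yr = 828 m/Myr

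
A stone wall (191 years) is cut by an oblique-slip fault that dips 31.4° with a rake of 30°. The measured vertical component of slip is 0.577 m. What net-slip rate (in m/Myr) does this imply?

11600 m/Myr

dip-slip = throw / sin(dip) = 0.577 / sin(31.4°) = 1.107 m
net slip = dip-slip / sin(rake) = 1.107 / sin(30°) = 2.215 m
rate = 2.215 m / 191 years = 0.0116 m/yr = 11600 m/Myr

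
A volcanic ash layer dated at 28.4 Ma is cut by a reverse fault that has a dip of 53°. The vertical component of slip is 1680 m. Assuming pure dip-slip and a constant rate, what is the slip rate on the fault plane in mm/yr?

dip-slip = throw / sin(dip) = 1680 m / sin(53°) = 2104 m
rate = 2104 m / 28.4 Ma = 0.0000741 m/yr = 0.0741 mm/yr

0.0741 mm/yr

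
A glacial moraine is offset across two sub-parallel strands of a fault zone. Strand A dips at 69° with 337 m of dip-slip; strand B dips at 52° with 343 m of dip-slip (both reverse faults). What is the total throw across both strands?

throw_A = 337 × sin(69°) = 314.6 m
throw_B = 343 × sin(52°) = 270.3 m
total = 314.6 + 270.3 = 585 m

585 m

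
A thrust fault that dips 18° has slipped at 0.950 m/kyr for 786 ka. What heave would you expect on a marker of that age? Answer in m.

dip-slip = rate × time = 0.950 m/kyr × 786 ka = 746.7 m
heave = dip-slip × cos(dip) = 746.7 × cos(18°) = 710 m

710 m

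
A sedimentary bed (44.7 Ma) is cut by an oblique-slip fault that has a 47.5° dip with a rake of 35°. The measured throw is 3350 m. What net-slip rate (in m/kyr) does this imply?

0.177 m/kyr

dip-slip = throw / sin(dip) = 3350 / sin(47.5°) = 4544 m
net slip = dip-slip / sin(rake) = 4544 / sin(35°) = 7922 m
rate = 7922 m / 44.7 Ma = 0.000177 m/yr = 0.177 m/kyr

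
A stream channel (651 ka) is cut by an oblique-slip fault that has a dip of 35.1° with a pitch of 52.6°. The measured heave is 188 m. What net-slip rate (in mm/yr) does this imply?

0.444 mm/yr

dip-slip = heave / cos(dip) = 188 / cos(35.1°) = 229.8 m
net slip = dip-slip / sin(rake) = 229.8 / sin(52.6°) = 289.3 m
rate = 289.3 m / 651 ka = 0.000444 m/yr = 0.444 mm/yr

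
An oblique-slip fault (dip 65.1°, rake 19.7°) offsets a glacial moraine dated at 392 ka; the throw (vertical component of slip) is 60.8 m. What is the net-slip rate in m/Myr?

507 m/Myr

dip-slip = throw / sin(dip) = 60.8 / sin(65.1°) = 67.03 m
net slip = dip-slip / sin(rake) = 67.03 / sin(19.7°) = 198.8 m
rate = 198.8 m / 392 ka = 0.000507 m/yr = 507 m/Myr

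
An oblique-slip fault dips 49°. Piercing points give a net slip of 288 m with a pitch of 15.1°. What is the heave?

49.2 m

dip-slip = net slip × sin(rake) = 288 m × sin(15.1°) = 75.03 m
heave = dip-slip × cos(dip) = 75.03 × cos(49°) = 49.2 m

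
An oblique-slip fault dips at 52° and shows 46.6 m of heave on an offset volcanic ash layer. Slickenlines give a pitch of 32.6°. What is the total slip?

dip-slip = heave / cos(dip) = 46.6 / cos(52°) = 75.69 m
net slip = dip-slip / sin(rake) = 75.69 / sin(32.6°) = 140 m

140 m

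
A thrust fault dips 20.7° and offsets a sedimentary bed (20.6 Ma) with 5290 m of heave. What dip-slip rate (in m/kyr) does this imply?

dip-slip = heave / cos(dip) = 5290 m / cos(20.7°) = 5655 m
rate = 5655 m / 20.6 Ma = 0.000275 m/yr = 0.275 m/kyr

0.275 m/kyr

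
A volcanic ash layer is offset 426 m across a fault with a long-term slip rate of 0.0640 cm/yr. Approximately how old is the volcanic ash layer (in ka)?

666 ka

age = offset / rate = 426 m / (0.0640 cm/yr) = 666000 yr = 666 ka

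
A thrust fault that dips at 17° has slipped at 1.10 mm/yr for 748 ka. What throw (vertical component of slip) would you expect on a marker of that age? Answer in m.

dip-slip = rate × time = 1.10 mm/yr × 748 ka = 822.8 m
throw = dip-slip × sin(dip) = 822.8 × sin(17°) = 241 m

241 m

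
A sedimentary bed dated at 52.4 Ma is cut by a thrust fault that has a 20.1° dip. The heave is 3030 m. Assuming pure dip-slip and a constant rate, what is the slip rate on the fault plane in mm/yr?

0.0616 mm/yr

dip-slip = heave / cos(dip) = 3030 m / cos(20.1°) = 3227 m
rate = 3227 m / 52.4 Ma = 0.0000616 m/yr = 0.0616 mm/yr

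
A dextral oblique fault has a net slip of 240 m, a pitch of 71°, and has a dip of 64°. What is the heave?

dip-slip = net slip × sin(rake) = 240 m × sin(71°) = 226.9 m
heave = dip-slip × cos(dip) = 226.9 × cos(64°) = 99.5 m

99.5 m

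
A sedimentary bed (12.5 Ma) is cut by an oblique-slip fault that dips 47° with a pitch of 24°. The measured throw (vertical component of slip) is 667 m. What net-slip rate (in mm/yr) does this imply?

dip-slip = throw / sin(dip) = 667 / sin(47°) = 912 m
net slip = dip-slip / sin(rake) = 912 / sin(24°) = 2242 m
rate = 2242 m / 12.5 Ma = 0.000179 m/yr = 0.179 mm/yr

0.179 mm/yr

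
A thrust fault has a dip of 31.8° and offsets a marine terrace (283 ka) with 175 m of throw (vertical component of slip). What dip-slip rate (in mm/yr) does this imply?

1.17 mm/yr

dip-slip = throw / sin(dip) = 175 m / sin(31.8°) = 332.1 m
rate = 332.1 m / 283 ka = 0.00117 m/yr = 1.17 mm/yr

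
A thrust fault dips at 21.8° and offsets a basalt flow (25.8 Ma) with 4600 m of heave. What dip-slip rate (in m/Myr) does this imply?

192 m/Myr

dip-slip = heave / cos(dip) = 4600 m / cos(21.8°) = 4954 m
rate = 4954 m / 25.8 Ma = 0.000192 m/yr = 192 m/Myr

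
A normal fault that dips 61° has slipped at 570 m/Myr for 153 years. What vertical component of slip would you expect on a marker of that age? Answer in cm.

dip-slip = rate × time = 570 m/Myr × 153 years = 0.08721 m
throw = dip-slip × sin(dip) = 0.08721 × sin(61°) = 0.0763 m = 7.63 cm

7.63 cm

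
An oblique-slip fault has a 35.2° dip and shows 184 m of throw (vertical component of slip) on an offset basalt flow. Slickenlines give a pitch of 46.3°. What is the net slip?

dip-slip = throw / sin(dip) = 184 / sin(35.2°) = 319.2 m
net slip = dip-slip / sin(rake) = 319.2 / sin(46.3°) = 442 m

442 m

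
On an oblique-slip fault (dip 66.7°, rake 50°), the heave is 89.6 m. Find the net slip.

296 m

dip-slip = heave / cos(dip) = 89.6 / cos(66.7°) = 226.5 m
net slip = dip-slip / sin(rake) = 226.5 / sin(50°) = 296 m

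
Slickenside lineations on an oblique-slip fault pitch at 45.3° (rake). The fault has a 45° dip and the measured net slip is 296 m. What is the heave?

dip-slip = net slip × sin(rake) = 296 m × sin(45.3°) = 210.4 m
heave = dip-slip × cos(dip) = 210.4 × cos(45°) = 149 m

149 m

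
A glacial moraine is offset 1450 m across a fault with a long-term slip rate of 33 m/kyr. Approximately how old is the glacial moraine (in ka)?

age = offset / rate = 1450 m / (33 m/kyr) = 43900 yr = 43.9 ka

43.9 ka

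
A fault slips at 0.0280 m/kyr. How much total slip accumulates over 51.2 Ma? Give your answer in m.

1430 m

slip = rate × time = 0.0280 m/kyr × 51.2 Ma = 1430 m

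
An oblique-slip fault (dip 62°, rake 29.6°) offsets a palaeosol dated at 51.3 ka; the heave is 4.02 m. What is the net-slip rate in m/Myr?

dip-slip = heave / cos(dip) = 4.02 / cos(62°) = 8.563 m
net slip = dip-slip / sin(rake) = 8.563 / sin(29.6°) = 17.34 m
rate = 17.34 m / 51.3 ka = 0.000338 m/yr = 338 m/Myr

338 m/Myr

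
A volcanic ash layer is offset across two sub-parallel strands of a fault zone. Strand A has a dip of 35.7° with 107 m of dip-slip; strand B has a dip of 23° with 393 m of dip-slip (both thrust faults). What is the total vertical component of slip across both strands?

216 m

throw_A = 107 × sin(35.7°) = 62.44 m
throw_B = 393 × sin(23°) = 153.6 m
total = 62.44 + 153.6 = 216 m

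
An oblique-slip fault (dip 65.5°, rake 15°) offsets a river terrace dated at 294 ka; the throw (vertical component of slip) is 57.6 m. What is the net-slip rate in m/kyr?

dip-slip = throw / sin(dip) = 57.6 / sin(65.5°) = 63.30 m
net slip = dip-slip / sin(rake) = 63.30 / sin(15°) = 244.6 m
rate = 244.6 m / 294 ka = 0.000832 m/yr = 0.832 m/kyr

0.832 m/kyr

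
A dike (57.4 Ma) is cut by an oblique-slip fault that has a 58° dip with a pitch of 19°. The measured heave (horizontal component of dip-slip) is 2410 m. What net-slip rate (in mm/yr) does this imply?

0.243 mm/yr

dip-slip = heave / cos(dip) = 2410 / cos(58°) = 4548 m
net slip = dip-slip / sin(rake) = 4548 / sin(19°) = 13970 m
rate = 13970 m / 57.4 Ma = 0.000243 m/yr = 0.243 mm/yr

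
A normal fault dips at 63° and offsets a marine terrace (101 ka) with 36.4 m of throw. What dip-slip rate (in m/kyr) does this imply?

0.404 m/kyr

dip-slip = throw / sin(dip) = 36.4 m / sin(63°) = 40.85 m
rate = 40.85 m / 101 ka = 0.000404 m/yr = 0.404 m/kyr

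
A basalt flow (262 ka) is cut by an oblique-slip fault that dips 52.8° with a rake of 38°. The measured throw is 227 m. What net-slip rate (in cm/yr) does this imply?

dip-slip = throw / sin(dip) = 227 / sin(52.8°) = 285 m
net slip = dip-slip / sin(rake) = 285 / sin(38°) = 462.9 m
rate = 462.9 m / 262 ka = 0.00177 m/yr = 0.177 cm/yr

0.177 cm/yr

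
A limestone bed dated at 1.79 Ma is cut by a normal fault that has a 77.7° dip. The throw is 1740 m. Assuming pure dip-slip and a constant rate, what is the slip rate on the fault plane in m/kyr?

dip-slip = throw / sin(dip) = 1740 m / sin(77.7°) = 1781 m
rate = 1781 m / 1.79 Ma = 0.000995 m/yr = 0.995 m/kyr

0.995 m/kyr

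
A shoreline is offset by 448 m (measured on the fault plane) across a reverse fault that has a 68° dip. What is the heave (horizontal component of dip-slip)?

heave = dip-slip × cos(dip) = 448 m × cos(68°) = 168 m

168 m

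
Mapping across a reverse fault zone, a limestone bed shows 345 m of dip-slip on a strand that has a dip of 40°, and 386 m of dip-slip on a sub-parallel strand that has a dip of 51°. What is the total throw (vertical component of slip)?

522 m

throw_A = 345 × sin(40°) = 221.8 m
throw_B = 386 × sin(51°) = 300 m
total = 221.8 + 300 = 522 m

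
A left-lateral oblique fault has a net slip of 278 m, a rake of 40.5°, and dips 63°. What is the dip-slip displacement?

181 m

dip-slip = net slip × sin(rake) = 278 m × sin(40.5°) = 181 m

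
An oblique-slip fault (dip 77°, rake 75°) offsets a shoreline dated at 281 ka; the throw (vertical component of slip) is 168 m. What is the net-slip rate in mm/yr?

dip-slip = throw / sin(dip) = 168 / sin(77°) = 172.4 m
net slip = dip-slip / sin(rake) = 172.4 / sin(75°) = 178.5 m
rate = 178.5 m / 281 ka = 0.000635 m/yr = 0.635 mm/yr

0.635 mm/yr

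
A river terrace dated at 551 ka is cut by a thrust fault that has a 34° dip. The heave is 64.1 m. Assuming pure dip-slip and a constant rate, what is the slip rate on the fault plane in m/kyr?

0.140 m/kyr

dip-slip = heave / cos(dip) = 64.1 m / cos(34°) = 77.32 m
rate = 77.32 m / 551 ka = 0.000140 m/yr = 0.140 m/kyr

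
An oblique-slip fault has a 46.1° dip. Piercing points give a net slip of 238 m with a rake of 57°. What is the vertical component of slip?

dip-slip = net slip × sin(rake) = 238 m × sin(57°) = 199.6 m
throw = dip-slip × sin(dip) = 199.6 × sin(46.1°) = 144 m

144 m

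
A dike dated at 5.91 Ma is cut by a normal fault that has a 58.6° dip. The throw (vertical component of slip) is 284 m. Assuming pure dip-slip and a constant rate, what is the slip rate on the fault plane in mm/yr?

0.0563 mm/yr

dip-slip = throw / sin(dip) = 284 m / sin(58.6°) = 332.7 m
rate = 332.7 m / 5.91 Ma = 0.0000563 m/yr = 0.0563 mm/yr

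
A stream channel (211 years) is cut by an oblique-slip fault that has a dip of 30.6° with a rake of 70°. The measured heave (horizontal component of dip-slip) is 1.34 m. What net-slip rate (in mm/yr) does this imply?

7.85 mm/yr

dip-slip = heave / cos(dip) = 1.34 / cos(30.6°) = 1.557 m
net slip = dip-slip / sin(rake) = 1.557 / sin(70°) = 1.657 m
rate = 1.657 m / 211 years = 0.00785 m/yr = 7.85 mm/yr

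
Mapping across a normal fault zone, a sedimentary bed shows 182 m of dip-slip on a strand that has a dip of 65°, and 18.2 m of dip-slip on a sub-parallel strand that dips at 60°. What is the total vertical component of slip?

181 m

throw_A = 182 × sin(65°) = 164.9 m
throw_B = 18.2 × sin(60°) = 15.76 m
total = 164.9 + 15.76 = 181 m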